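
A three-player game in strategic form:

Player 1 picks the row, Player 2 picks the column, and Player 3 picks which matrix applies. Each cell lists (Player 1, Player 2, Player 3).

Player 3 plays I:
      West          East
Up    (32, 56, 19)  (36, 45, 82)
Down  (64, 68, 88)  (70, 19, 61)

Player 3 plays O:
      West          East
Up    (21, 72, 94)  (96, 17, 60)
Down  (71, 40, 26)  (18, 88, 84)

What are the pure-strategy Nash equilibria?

(Up, West, I): Player 1 can switch to Down (32 → 64). Not NE.
(Up, West, O): Player 1 can switch to Down (21 → 71). Not NE.
(Up, East, I): Player 1 can switch to Down (36 → 70). Not NE.
(Up, East, O): Player 2 can switch to West (17 → 72). Not NE.
(Down, West, I): Player 1 gets 64, best alternative 32; Player 2 gets 68, best alternative 19; Player 3 gets 88, best alternative 26. No profitable deviation — NE.
(Down, West, O): Player 2 can switch to East (40 → 88). Not NE.
(Down, East, I): Player 2 can switch to West (19 → 68). Not NE.
(Down, East, O): Player 1 can switch to Up (18 → 96). Not NE.

The unique pure-strategy Nash equilibrium is (Down, West, I).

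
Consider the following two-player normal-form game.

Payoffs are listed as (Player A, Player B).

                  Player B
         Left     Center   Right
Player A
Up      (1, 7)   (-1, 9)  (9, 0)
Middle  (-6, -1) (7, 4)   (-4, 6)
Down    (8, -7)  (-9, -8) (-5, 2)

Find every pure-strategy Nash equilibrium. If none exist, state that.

Player A against Left: payoffs 1, -6, 8 → best response Down.
Player A against Center: payoffs -1, 7, -9 → best response Middle.
Player A against Right: payoffs 9, -4, -5 → best response Up.
Player B against Up: payoffs 7, 9, 0 → best response Center.
Player B against Middle: payoffs -1, 4, 6 → best response Right.
Player B against Down: payoffs -7, -8, 2 → best response Right.
No profile is a mutual best response for all players.

none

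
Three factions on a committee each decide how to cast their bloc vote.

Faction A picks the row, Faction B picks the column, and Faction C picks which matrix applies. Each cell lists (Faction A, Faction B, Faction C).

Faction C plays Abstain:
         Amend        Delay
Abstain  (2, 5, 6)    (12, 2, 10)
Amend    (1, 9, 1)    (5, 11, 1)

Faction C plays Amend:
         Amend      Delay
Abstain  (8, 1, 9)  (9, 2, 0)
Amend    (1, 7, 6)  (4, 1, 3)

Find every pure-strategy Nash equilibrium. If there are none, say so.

There is no pure-strategy Nash equilibrium.

For each player, find the best response to each opponent profile; mutual best responses are the pure NE.
Faction A against (Amend, Abstain): payoffs 2, 1 → best response Abstain.
Faction A against (Amend, Amend): payoffs 8, 1 → best response Abstain.
Faction A against (Delay, Abstain): payoffs 12, 5 → best response Abstain.
Faction A against (Delay, Amend): payoffs 9, 4 → best response Abstain.
Faction B against (Abstain, Abstain): payoffs 5, 2 → best response Amend.
Faction B against (Abstain, Amend): payoffs 1, 2 → best response Delay.
Faction B against (Amend, Abstain): payoffs 9, 11 → best response Delay.
Faction B against (Amend, Amend): payoffs 7, 1 → best response Amend.
Faction C against (Abstain, Amend): payoffs 6, 9 → best response Amend.
Faction C against (Abstain, Delay): payoffs 10, 0 → best response Abstain.
Faction C against (Amend, Amend): payoffs 1, 6 → best response Amend.
Faction C against (Amend, Delay): payoffs 1, 3 → best response Amend.
No profile is a mutual best response for all players.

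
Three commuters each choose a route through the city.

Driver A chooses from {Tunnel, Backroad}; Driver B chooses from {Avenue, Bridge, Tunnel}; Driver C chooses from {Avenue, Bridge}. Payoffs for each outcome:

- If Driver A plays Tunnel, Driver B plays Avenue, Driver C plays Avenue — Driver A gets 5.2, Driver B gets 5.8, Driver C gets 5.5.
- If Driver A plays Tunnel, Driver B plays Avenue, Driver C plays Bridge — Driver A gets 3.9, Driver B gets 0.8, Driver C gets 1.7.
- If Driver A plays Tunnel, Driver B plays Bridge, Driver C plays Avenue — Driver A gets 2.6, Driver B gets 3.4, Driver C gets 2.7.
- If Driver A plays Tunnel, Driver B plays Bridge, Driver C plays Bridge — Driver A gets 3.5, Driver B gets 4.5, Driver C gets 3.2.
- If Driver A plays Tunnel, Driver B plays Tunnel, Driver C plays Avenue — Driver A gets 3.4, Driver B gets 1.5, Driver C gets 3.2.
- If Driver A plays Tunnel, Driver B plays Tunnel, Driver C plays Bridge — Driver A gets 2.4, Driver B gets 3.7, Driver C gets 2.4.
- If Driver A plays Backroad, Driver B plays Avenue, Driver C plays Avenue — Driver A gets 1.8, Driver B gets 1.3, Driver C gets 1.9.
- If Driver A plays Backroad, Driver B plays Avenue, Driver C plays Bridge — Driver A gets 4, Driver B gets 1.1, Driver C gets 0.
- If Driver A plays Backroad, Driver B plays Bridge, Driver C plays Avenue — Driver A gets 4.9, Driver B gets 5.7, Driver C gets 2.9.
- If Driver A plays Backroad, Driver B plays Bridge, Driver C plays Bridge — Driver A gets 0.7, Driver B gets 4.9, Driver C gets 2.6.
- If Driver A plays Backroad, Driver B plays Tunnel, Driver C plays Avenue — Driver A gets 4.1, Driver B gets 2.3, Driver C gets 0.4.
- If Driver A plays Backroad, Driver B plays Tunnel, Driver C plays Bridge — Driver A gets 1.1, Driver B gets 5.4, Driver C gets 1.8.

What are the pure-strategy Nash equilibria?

Check each profile: it is a Nash equilibrium iff no player can strictly gain by switching unilaterally.
(Tunnel, Avenue, Avenue): Driver A gets 5.2, best alternative 1.8; Driver B gets 5.8, best alternative 3.4; Driver C gets 5.5, best alternative 1.7. No profitable deviation — NE.
(Tunnel, Avenue, Bridge): Driver A can switch to Backroad (3.9 → 4). Not NE.
(Tunnel, Bridge, Avenue): Driver A can switch to Backroad (2.6 → 4.9). Not NE.
(Tunnel, Bridge, Bridge): Driver A gets 3.5, best alternative 0.7; Driver B gets 4.5, best alternative 3.7; Driver C gets 3.2, best alternative 2.7. No profitable deviation — NE.
(Tunnel, Tunnel, Avenue): Driver A can switch to Backroad (3.4 → 4.1). Not NE.
(Tunnel, Tunnel, Bridge): Driver B can switch to Bridge (3.7 → 4.5). Not NE.
(Backroad, Avenue, Avenue): Driver A can switch to Tunnel (1.8 → 5.2). Not NE.
(Backroad, Avenue, Bridge): Driver B can switch to Bridge (1.1 → 4.9). Not NE.
(Backroad, Bridge, Avenue): Driver A gets 4.9, best alternative 2.6; Driver B gets 5.7, best alternative 2.3; Driver C gets 2.9, best alternative 2.6. No profitable deviation — NE.
(The remaining 3 profiles each have a profitable deviation by the same check.)

(Tunnel, Avenue, Avenue) and (Tunnel, Bridge, Bridge) and (Backroad, Bridge, Avenue)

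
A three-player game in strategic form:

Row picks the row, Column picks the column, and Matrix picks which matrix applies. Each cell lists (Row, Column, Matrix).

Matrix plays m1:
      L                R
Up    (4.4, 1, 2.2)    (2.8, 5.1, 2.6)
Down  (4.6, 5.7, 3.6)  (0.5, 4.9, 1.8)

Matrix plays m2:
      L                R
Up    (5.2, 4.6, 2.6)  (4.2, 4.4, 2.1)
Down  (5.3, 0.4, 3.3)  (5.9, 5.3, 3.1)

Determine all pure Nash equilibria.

Row against (L, m1): payoffs 4.4, 4.6 → best response Down.
Row against (L, m2): payoffs 5.2, 5.3 → best response Down.
Row against (R, m1): payoffs 2.8, 0.5 → best response Up.
Row against (R, m2): payoffs 4.2, 5.9 → best response Down.
Column against (Up, m1): payoffs 1, 5.1 → best response R.
Column against (Up, m2): payoffs 4.6, 4.4 → best response L.
Column against (Down, m1): payoffs 5.7, 4.9 → best response L.
Column against (Down, m2): payoffs 0.4, 5.3 → best response R.
Matrix against (Up, L): payoffs 2.2, 2.6 → best response m2.
Matrix against (Up, R): payoffs 2.6, 2.1 → best response m1.
Matrix against (Down, L): payoffs 3.6, 3.3 → best response m1.
Matrix against (Down, R): payoffs 1.8, 3.1 → best response m2.
Mutual best responses: (Up, R, m1); (Down, L, m1); (Down, R, m2).

Pure-strategy Nash equilibria: (Up, R, m1), (Down, L, m1), (Down, R, m2)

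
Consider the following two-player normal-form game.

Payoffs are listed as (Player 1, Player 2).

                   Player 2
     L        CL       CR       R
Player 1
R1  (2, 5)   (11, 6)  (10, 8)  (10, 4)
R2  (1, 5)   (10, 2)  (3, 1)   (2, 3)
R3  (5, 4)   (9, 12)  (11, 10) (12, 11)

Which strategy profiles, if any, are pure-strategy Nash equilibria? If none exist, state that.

No pure-strategy Nash equilibrium.

(R1, L): Player 1 can switch to R3 (2 → 5). Not NE.
(R1, CL): Player 2 can switch to CR (6 → 8). Not NE.
(R1, CR): Player 1 can switch to R3 (10 → 11). Not NE.
(R1, R): Player 1 can switch to R3 (10 → 12). Not NE.
(R2, L): Player 1 can switch to R1 (1 → 2). Not NE.
(R2, CL): Player 1 can switch to R1 (10 → 11). Not NE.
(The remaining 6 profiles each have a profitable deviation by the same check.)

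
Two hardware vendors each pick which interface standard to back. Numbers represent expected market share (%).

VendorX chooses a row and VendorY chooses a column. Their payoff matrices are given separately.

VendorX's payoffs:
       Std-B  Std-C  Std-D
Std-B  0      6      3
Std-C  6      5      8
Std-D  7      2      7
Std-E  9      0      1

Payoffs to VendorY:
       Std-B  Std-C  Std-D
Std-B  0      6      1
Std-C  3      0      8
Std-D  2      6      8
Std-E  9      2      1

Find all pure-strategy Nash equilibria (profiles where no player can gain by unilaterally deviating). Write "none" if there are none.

For each player, find the best response to each opponent profile; mutual best responses are the pure NE.
VendorX against Std-B: payoffs 0, 6, 7, 9 → best response Std-E.
VendorX against Std-C: payoffs 6, 5, 2, 0 → best response Std-B.
VendorX against Std-D: payoffs 3, 8, 7, 1 → best response Std-C.
VendorY against Std-B: payoffs 0, 6, 1 → best response Std-C.
VendorY against Std-C: payoffs 3, 0, 8 → best response Std-D.
VendorY against Std-D: payoffs 2, 6, 8 → best response Std-D.
VendorY against Std-E: payoffs 9, 2, 1 → best response Std-B.
Mutual best responses: (Std-B, Std-C); (Std-C, Std-D); (Std-E, Std-B).

Pure-strategy Nash equilibria: (Std-B, Std-C); (Std-C, Std-D); (Std-E, Std-B)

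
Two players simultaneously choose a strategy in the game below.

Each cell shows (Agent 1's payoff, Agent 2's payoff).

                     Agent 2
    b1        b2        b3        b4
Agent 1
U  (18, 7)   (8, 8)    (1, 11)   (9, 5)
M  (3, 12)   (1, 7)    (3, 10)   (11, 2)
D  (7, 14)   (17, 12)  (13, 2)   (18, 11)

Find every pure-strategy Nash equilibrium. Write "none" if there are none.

This game has no pure Nash equilibrium.

(U, b1): Agent 2 can switch to b2 (7 → 8). Not NE.
(U, b2): Agent 1 can switch to D (8 → 17). Not NE.
(U, b3): Agent 1 can switch to M (1 → 3). Not NE.
(U, b4): Agent 1 can switch to M (9 → 11). Not NE.
(M, b1): Agent 1 can switch to U (3 → 18). Not NE.
(M, b2): Agent 1 can switch to U (1 → 8). Not NE.
(M, b3): Agent 1 can switch to D (3 → 13). Not NE.
(M, b4): Agent 1 can switch to D (11 → 18). Not NE.
(D, b1): Agent 1 can switch to U (7 → 18). Not NE.
(D, b2): Agent 2 can switch to b1 (12 → 14). Not NE.
(The remaining 2 profiles each have a profitable deviation by the same check.)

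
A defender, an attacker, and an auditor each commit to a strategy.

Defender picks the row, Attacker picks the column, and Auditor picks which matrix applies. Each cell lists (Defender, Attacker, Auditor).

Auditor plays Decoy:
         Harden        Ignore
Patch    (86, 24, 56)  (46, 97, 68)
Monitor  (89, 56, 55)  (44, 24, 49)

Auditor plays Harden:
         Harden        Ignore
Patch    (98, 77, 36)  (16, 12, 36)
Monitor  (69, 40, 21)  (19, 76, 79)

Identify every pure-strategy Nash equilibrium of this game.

Defender against (Harden, Decoy): payoffs 86, 89 → best response Monitor.
Defender against (Harden, Harden): payoffs 98, 69 → best response Patch.
Defender against (Ignore, Decoy): payoffs 46, 44 → best response Patch.
Defender against (Ignore, Harden): payoffs 16, 19 → best response Monitor.
Attacker against (Patch, Decoy): payoffs 24, 97 → best response Ignore.
Attacker against (Patch, Harden): payoffs 77, 12 → best response Harden.
Attacker against (Monitor, Decoy): payoffs 56, 24 → best response Harden.
Attacker against (Monitor, Harden): payoffs 40, 76 → best response Ignore.
Auditor against (Patch, Harden): payoffs 56, 36 → best response Decoy.
Auditor against (Patch, Ignore): payoffs 68, 36 → best response Decoy.
Auditor against (Monitor, Harden): payoffs 55, 21 → best response Decoy.
Auditor against (Monitor, Ignore): payoffs 49, 79 → best response Harden.
Mutual best responses: (Patch, Ignore, Decoy); (Monitor, Harden, Decoy); (Monitor, Ignore, Harden).

(Patch, Ignore, Decoy); (Monitor, Harden, Decoy); (Monitor, Ignore, Harden)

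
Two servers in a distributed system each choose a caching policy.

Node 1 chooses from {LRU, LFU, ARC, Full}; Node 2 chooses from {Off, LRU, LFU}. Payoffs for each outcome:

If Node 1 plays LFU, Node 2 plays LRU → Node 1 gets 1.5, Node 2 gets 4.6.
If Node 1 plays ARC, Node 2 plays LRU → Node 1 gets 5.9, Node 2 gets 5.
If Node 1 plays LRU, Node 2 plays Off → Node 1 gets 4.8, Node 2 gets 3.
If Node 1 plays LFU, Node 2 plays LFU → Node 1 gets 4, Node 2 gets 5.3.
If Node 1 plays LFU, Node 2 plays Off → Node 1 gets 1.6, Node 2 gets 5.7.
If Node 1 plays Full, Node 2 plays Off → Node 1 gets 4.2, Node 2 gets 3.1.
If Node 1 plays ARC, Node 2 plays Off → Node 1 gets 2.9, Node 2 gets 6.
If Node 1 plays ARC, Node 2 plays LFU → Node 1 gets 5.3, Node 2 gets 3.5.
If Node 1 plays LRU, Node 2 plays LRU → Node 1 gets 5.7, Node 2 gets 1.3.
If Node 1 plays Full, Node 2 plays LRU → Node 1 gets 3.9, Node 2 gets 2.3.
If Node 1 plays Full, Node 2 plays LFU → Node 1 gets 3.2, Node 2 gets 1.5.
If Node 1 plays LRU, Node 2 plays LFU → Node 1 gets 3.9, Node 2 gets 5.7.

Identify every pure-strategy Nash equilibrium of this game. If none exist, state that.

No pure-strategy Nash equilibrium.

Node 1 against Off: payoffs 4.8, 1.6, 2.9, 4.2 → best response LRU.
Node 1 against LRU: payoffs 5.7, 1.5, 5.9, 3.9 → best response ARC.
Node 1 against LFU: payoffs 3.9, 4, 5.3, 3.2 → best response ARC.
Node 2 against LRU: payoffs 3, 1.3, 5.7 → best response LFU.
Node 2 against LFU: payoffs 5.7, 4.6, 5.3 → best response Off.
Node 2 against ARC: payoffs 6, 5, 3.5 → best response Off.
Node 2 against Full: payoffs 3.1, 2.3, 1.5 → best response Off.
No profile is a mutual best response for all players.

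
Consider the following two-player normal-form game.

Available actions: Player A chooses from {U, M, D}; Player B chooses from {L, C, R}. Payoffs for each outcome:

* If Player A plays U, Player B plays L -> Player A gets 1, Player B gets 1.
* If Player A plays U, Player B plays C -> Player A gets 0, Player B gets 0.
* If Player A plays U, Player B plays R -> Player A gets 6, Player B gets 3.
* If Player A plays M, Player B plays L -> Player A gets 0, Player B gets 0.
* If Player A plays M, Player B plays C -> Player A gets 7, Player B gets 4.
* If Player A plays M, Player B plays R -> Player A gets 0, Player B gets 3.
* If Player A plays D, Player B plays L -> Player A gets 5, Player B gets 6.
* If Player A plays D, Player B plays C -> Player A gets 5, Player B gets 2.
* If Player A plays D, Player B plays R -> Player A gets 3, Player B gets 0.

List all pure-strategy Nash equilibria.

Player A against L: payoffs 1, 0, 5 → best response D.
Player A against C: payoffs 0, 7, 5 → best response M.
Player A against R: payoffs 6, 0, 3 → best response U.
Player B against U: payoffs 1, 0, 3 → best response R.
Player B against M: payoffs 0, 4, 3 → best response C.
Player B against D: payoffs 6, 2, 0 → best response L.
Mutual best responses: (U, R); (M, C); (D, L).

(U, R), (M, C), (D, L)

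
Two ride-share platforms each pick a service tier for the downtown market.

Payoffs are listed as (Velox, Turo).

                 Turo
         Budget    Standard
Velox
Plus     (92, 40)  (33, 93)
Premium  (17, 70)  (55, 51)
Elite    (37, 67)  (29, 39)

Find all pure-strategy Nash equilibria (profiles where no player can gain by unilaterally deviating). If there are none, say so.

There is no pure-strategy Nash equilibrium.

Velox against Budget: payoffs 92, 17, 37 → best response Plus.
Velox against Standard: payoffs 33, 55, 29 → best response Premium.
Turo against Plus: payoffs 40, 93 → best response Standard.
Turo against Premium: payoffs 70, 51 → best response Budget.
Turo against Elite: payoffs 67, 39 → best response Budget.
No profile is a mutual best response for all players.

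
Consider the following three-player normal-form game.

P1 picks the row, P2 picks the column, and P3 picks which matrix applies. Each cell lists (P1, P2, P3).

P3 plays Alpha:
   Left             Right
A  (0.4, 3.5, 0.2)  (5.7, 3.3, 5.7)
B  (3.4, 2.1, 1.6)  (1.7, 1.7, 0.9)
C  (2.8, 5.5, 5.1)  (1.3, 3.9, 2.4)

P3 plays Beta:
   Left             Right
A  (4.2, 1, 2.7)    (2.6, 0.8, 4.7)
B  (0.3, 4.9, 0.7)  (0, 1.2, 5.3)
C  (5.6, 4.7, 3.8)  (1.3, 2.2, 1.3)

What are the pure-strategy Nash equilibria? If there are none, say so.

Pure NE: (B, Left, Alpha)

Mark each player's best response to every combination of opponents' strategies; a profile where every player is best-responding is a pure Nash equilibrium.
P1 against (Left, Alpha): payoffs 0.4, 3.4, 2.8 → best response B.
P1 against (Left, Beta): payoffs 4.2, 0.3, 5.6 → best response C.
P1 against (Right, Alpha): payoffs 5.7, 1.7, 1.3 → best response A.
P1 against (Right, Beta): payoffs 2.6, 0, 1.3 → best response A.
P2 against (A, Alpha): payoffs 3.5, 3.3 → best response Left.
P2 against (A, Beta): payoffs 1, 0.8 → best response Left.
P2 against (B, Alpha): payoffs 2.1, 1.7 → best response Left.
P2 against (B, Beta): payoffs 4.9, 1.2 → best response Left.
P2 against (C, Alpha): payoffs 5.5, 3.9 → best response Left.
P2 against (C, Beta): payoffs 4.7, 2.2 → best response Left.
P3 against (A, Left): payoffs 0.2, 2.7 → best response Beta.
P3 against (A, Right): payoffs 5.7, 4.7 → best response Alpha.
P3 against (B, Left): payoffs 1.6, 0.7 → best response Alpha.
P3 against (B, Right): payoffs 0.9, 5.3 → best response Beta.
P3 against (C, Left): payoffs 5.1, 3.8 → best response Alpha.
P3 against (C, Right): payoffs 2.4, 1.3 → best response Alpha.
Mutual best responses: (B, Left, Alpha).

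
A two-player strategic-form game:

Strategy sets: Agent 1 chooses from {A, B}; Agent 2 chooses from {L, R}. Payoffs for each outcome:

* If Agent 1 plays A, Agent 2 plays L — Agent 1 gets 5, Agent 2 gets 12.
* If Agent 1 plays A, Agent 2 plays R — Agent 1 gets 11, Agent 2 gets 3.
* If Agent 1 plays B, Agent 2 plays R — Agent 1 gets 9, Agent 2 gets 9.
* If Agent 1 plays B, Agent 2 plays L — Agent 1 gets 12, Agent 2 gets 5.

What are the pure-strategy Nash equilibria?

There is no pure-strategy Nash equilibrium.

Agent 1 against L: payoffs 5, 12 → best response B.
Agent 1 against R: payoffs 11, 9 → best response A.
Agent 2 against A: payoffs 12, 3 → best response L.
Agent 2 against B: payoffs 5, 9 → best response R.
No profile is a mutual best response for all players.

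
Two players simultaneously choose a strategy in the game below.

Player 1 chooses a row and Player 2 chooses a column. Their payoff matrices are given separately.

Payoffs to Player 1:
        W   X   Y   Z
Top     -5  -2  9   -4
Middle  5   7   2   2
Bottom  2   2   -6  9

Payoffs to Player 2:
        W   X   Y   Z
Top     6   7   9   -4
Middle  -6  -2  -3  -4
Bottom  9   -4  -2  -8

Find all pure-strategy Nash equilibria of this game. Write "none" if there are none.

Pure-strategy Nash equilibria: (Top, Y) and (Middle, X)

Player 1 against W: payoffs -5, 5, 2 → best response Middle.
Player 1 against X: payoffs -2, 7, 2 → best response Middle.
Player 1 against Y: payoffs 9, 2, -6 → best response Top.
Player 1 against Z: payoffs -4, 2, 9 → best response Bottom.
Player 2 against Top: payoffs 6, 7, 9, -4 → best response Y.
Player 2 against Middle: payoffs -6, -2, -3, -4 → best response X.
Player 2 against Bottom: payoffs 9, -4, -2, -8 → best response W.
Mutual best responses: (Top, Y); (Middle, X).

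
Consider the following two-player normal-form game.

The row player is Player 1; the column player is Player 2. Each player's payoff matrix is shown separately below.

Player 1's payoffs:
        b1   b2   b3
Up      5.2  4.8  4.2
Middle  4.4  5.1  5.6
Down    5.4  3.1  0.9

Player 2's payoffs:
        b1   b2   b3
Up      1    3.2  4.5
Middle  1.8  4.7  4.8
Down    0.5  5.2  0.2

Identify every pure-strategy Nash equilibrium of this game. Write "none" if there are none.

The unique pure-strategy Nash equilibrium is (Middle, b3).

Player 1 against b1: payoffs 5.2, 4.4, 5.4 → best response Down.
Player 1 against b2: payoffs 4.8, 5.1, 3.1 → best response Middle.
Player 1 against b3: payoffs 4.2, 5.6, 0.9 → best response Middle.
Player 2 against Up: payoffs 1, 3.2, 4.5 → best response b3.
Player 2 against Middle: payoffs 1.8, 4.7, 4.8 → best response b3.
Player 2 against Down: payoffs 0.5, 5.2, 0.2 → best response b2.
Mutual best responses: (Middle, b3).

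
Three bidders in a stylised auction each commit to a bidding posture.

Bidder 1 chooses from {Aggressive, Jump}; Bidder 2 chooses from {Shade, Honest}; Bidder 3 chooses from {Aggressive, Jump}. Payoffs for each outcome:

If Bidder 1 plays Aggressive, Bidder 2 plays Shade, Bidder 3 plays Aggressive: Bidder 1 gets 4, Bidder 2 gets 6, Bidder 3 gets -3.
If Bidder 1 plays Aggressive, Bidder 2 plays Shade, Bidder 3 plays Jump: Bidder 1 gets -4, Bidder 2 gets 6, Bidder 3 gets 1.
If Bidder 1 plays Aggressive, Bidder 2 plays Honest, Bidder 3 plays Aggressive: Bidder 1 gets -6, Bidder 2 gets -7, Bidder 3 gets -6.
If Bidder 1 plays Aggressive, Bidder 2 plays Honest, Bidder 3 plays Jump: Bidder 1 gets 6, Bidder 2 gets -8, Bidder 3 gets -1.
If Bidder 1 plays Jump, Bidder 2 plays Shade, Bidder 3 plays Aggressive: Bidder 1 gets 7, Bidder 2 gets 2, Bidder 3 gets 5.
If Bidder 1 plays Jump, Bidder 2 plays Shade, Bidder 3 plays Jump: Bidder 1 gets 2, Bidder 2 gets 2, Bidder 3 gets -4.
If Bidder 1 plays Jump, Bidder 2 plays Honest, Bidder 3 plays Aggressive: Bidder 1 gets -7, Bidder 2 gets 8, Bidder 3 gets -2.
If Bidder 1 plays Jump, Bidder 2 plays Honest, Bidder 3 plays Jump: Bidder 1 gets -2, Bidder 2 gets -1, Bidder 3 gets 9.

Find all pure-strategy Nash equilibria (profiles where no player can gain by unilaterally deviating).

This game has no pure Nash equilibrium.

For each player, find the best response to each opponent profile; mutual best responses are the pure NE.
Bidder 1 against (Shade, Aggressive): payoffs 4, 7 → best response Jump.
Bidder 1 against (Shade, Jump): payoffs -4, 2 → best response Jump.
Bidder 1 against (Honest, Aggressive): payoffs -6, -7 → best response Aggressive.
Bidder 1 against (Honest, Jump): payoffs 6, -2 → best response Aggressive.
Bidder 2 against (Aggressive, Aggressive): payoffs 6, -7 → best response Shade.
Bidder 2 against (Aggressive, Jump): payoffs 6, -8 → best response Shade.
Bidder 2 against (Jump, Aggressive): payoffs 2, 8 → best response Honest.
Bidder 2 against (Jump, Jump): payoffs 2, -1 → best response Shade.
Bidder 3 against (Aggressive, Shade): payoffs -3, 1 → best response Jump.
Bidder 3 against (Aggressive, Honest): payoffs -6, -1 → best response Jump.
Bidder 3 against (Jump, Shade): payoffs 5, -4 → best response Aggressive.
Bidder 3 against (Jump, Honest): payoffs -2, 9 → best response Jump.
No profile is a mutual best response for all players.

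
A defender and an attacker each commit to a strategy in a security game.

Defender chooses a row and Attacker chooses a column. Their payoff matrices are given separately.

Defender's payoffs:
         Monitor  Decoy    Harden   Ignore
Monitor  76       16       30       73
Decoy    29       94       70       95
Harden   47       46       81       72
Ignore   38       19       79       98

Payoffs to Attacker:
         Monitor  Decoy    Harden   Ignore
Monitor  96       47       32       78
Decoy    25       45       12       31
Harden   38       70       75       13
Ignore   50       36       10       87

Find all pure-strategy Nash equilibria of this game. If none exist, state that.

Defender against Monitor: payoffs 76, 29, 47, 38 → best response Monitor.
Defender against Decoy: payoffs 16, 94, 46, 19 → best response Decoy.
Defender against Harden: payoffs 30, 70, 81, 79 → best response Harden.
Defender against Ignore: payoffs 73, 95, 72, 98 → best response Ignore.
Attacker against Monitor: payoffs 96, 47, 32, 78 → best response Monitor.
Attacker against Decoy: payoffs 25, 45, 12, 31 → best response Decoy.
Attacker against Harden: payoffs 38, 70, 75, 13 → best response Harden.
Attacker against Ignore: payoffs 50, 36, 10, 87 → best response Ignore.
Mutual best responses: (Monitor, Monitor); (Decoy, Decoy); (Harden, Harden); (Ignore, Ignore).

The pure Nash equilibria are (Monitor, Monitor), (Decoy, Decoy), (Harden, Harden), (Ignore, Ignore).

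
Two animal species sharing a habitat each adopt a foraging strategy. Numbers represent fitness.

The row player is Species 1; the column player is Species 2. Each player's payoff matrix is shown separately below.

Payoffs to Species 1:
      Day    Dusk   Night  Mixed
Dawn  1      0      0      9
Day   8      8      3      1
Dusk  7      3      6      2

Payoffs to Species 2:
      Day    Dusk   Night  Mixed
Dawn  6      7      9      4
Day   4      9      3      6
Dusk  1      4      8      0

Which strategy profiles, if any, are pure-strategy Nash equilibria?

Species 1 against Day: payoffs 1, 8, 7 → best response Day.
Species 1 against Dusk: payoffs 0, 8, 3 → best response Day.
Species 1 against Night: payoffs 0, 3, 6 → best response Dusk.
Species 1 against Mixed: payoffs 9, 1, 2 → best response Dawn.
Species 2 against Dawn: payoffs 6, 7, 9, 4 → best response Night.
Species 2 against Day: payoffs 4, 9, 3, 6 → best response Dusk.
Species 2 against Dusk: payoffs 1, 4, 8, 0 → best response Night.
Mutual best responses: (Day, Dusk); (Dusk, Night).

(Day, Dusk); (Dusk, Night)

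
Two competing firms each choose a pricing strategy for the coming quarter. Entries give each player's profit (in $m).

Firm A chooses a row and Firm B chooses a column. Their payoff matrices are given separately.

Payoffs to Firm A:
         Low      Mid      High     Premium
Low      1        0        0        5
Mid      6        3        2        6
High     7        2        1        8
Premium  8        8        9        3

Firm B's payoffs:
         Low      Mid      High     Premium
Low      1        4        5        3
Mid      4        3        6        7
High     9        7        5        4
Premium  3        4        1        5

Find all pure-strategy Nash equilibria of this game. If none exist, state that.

Firm A against Low: payoffs 1, 6, 7, 8 → best response Premium.
Firm A against Mid: payoffs 0, 3, 2, 8 → best response Premium.
Firm A against High: payoffs 0, 2, 1, 9 → best response Premium.
Firm A against Premium: payoffs 5, 6, 8, 3 → best response High.
Firm B against Low: payoffs 1, 4, 5, 3 → best response High.
Firm B against Mid: payoffs 4, 3, 6, 7 → best response Premium.
Firm B against High: payoffs 9, 7, 5, 4 → best response Low.
Firm B against Premium: payoffs 3, 4, 1, 5 → best response Premium.
No profile is a mutual best response for all players.

There is no pure-strategy Nash equilibrium.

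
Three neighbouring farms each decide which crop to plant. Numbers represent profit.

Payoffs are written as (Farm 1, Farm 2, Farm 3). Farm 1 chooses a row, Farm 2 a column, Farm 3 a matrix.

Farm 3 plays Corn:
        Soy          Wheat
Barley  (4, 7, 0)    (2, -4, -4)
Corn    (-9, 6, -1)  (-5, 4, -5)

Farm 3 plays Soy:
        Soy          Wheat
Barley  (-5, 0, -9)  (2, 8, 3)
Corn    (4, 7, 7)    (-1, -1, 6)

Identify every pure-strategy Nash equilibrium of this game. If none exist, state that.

The pure Nash equilibria are (Barley, Soy, Corn) and (Barley, Wheat, Soy) and (Corn, Soy, Soy).

Check each profile: it is a Nash equilibrium iff no player can strictly gain by switching unilaterally.
(Barley, Soy, Corn): Farm 1 gets 4, best alternative -9; Farm 2 gets 7, best alternative -4; Farm 3 gets 0, best alternative -9. No profitable deviation — NE.
(Barley, Soy, Soy): Farm 1 can switch to Corn (-5 → 4). Not NE.
(Barley, Wheat, Corn): Farm 2 can switch to Soy (-4 → 7). Not NE.
(Barley, Wheat, Soy): Farm 1 gets 2, best alternative -1; Farm 2 gets 8, best alternative 0; Farm 3 gets 3, best alternative -4. No profitable deviation — NE.
(Corn, Soy, Corn): Farm 1 can switch to Barley (-9 → 4). Not NE.
(Corn, Soy, Soy): Farm 1 gets 4, best alternative -5; Farm 2 gets 7, best alternative -1; Farm 3 gets 7, best alternative -1. No profitable deviation — NE.
(Corn, Wheat, Corn): Farm 1 can switch to Barley (-5 → 2). Not NE.
(Corn, Wheat, Soy): Farm 1 can switch to Barley (-1 → 2). Not NE.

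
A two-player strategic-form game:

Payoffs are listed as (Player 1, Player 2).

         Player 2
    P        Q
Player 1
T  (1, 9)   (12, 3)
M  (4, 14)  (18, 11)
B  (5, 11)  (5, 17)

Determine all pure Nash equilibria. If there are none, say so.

Player 1 against P: payoffs 1, 4, 5 → best response B.
Player 1 against Q: payoffs 12, 18, 5 → best response M.
Player 2 against T: payoffs 9, 3 → best response P.
Player 2 against M: payoffs 14, 11 → best response P.
Player 2 against B: payoffs 11, 17 → best response Q.
No profile is a mutual best response for all players.

There is no pure-strategy Nash equilibrium.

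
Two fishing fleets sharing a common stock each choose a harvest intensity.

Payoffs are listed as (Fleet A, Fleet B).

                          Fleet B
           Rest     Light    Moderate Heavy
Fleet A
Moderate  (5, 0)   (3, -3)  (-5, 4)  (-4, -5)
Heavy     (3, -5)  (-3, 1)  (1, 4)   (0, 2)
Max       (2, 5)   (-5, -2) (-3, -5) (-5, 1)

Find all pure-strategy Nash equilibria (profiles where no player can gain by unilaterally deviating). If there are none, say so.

Pure NE: (Heavy, Moderate)

Check each profile: it is a Nash equilibrium iff no player can strictly gain by switching unilaterally.
(Moderate, Rest): Fleet B can switch to Moderate (0 → 4). Not NE.
(Moderate, Light): Fleet B can switch to Rest (-3 → 0). Not NE.
(Moderate, Moderate): Fleet A can switch to Heavy (-5 → 1). Not NE.
(Moderate, Heavy): Fleet A can switch to Heavy (-4 → 0). Not NE.
(Heavy, Rest): Fleet A can switch to Moderate (3 → 5). Not NE.
(Heavy, Light): Fleet A can switch to Moderate (-3 → 3). Not NE.
(Heavy, Moderate): Fleet A gets 1, best alternative -3; Fleet B gets 4, best alternative 2. No profitable deviation — NE.
(Heavy, Heavy): Fleet B can switch to Moderate (2 → 4). Not NE.
(Max, Rest): Fleet A can switch to Moderate (2 → 5). Not NE.
(Max, Light): Fleet A can switch to Moderate (-5 → 3). Not NE.
(Max, Moderate): Fleet A can switch to Heavy (-3 → 1). Not NE.
(The remaining 1 profile has a profitable deviation by the same check.)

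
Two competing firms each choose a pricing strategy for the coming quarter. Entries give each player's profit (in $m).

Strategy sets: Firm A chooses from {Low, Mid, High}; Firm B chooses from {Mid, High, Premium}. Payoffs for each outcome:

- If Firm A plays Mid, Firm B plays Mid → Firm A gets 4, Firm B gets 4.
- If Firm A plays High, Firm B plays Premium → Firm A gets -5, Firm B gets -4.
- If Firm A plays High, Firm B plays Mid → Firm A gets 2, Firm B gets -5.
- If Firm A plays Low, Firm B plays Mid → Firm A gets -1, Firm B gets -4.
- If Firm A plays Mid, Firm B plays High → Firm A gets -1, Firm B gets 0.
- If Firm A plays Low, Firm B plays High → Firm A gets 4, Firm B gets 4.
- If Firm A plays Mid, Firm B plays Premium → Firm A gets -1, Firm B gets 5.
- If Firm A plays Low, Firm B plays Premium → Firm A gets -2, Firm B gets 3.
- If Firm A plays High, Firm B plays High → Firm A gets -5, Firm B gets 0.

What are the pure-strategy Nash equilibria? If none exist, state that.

(Low, Mid): Firm A can switch to Mid (-1 → 4). Not NE.
(Low, High): Firm A gets 4, best alternative -1; Firm B gets 4, best alternative 3. No profitable deviation — NE.
(Low, Premium): Firm A can switch to Mid (-2 → -1). Not NE.
(Mid, Mid): Firm B can switch to Premium (4 → 5). Not NE.
(Mid, High): Firm A can switch to Low (-1 → 4). Not NE.
(Mid, Premium): Firm A gets -1, best alternative -2; Firm B gets 5, best alternative 4. No profitable deviation — NE.
(High, Mid): Firm A can switch to Mid (2 → 4). Not NE.
(High, High): Firm A can switch to Low (-5 → 4). Not NE.
(High, Premium): Firm A can switch to Low (-5 → -2). Not NE.

(Low, High) and (Mid, Premium)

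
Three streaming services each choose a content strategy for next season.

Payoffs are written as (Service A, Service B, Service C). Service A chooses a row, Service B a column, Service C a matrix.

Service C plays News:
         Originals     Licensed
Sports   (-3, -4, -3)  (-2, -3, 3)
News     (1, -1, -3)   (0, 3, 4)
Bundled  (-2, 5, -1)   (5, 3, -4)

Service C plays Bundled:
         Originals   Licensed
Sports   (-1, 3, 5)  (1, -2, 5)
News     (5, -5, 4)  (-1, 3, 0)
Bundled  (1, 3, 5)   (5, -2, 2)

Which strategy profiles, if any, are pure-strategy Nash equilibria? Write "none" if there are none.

Service A against (Originals, News): payoffs -3, 1, -2 → best response News.
Service A against (Originals, Bundled): payoffs -1, 5, 1 → best response News.
Service A against (Licensed, News): payoffs -2, 0, 5 → best response Bundled.
Service A against (Licensed, Bundled): payoffs 1, -1, 5 → best response Bundled.
Service B against (Sports, News): payoffs -4, -3 → best response Licensed.
Service B against (Sports, Bundled): payoffs 3, -2 → best response Originals.
Service B against (News, News): payoffs -1, 3 → best response Licensed.
Service B against (News, Bundled): payoffs -5, 3 → best response Licensed.
Service B against (Bundled, News): payoffs 5, 3 → best response Originals.
Service B against (Bundled, Bundled): payoffs 3, -2 → best response Originals.
Service C against (Sports, Originals): payoffs -3, 5 → best response Bundled.
Service C against (Sports, Licensed): payoffs 3, 5 → best response Bundled.
Service C against (News, Originals): payoffs -3, 4 → best response Bundled.
Service C against (News, Licensed): payoffs 4, 0 → best response News.
Service C against (Bundled, Originals): payoffs -1, 5 → best response Bundled.
Service C against (Bundled, Licensed): payoffs -4, 2 → best response Bundled.
No profile is a mutual best response for all players.

There is no pure-strategy Nash equilibrium.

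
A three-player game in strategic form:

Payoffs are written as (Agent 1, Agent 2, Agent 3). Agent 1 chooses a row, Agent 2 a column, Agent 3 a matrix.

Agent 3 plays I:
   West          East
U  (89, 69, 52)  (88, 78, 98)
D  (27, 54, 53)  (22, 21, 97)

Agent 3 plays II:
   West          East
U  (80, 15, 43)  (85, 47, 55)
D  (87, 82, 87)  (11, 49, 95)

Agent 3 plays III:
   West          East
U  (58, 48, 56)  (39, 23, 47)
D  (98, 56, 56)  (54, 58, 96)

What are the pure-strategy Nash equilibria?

(U, East, I), (D, West, II)

Mark each player's best response to every combination of opponents' strategies; a profile where every player is best-responding is a pure Nash equilibrium.
Agent 1 against (West, I): payoffs 89, 27 → best response U.
Agent 1 against (West, II): payoffs 80, 87 → best response D.
Agent 1 against (West, III): payoffs 58, 98 → best response D.
Agent 1 against (East, I): payoffs 88, 22 → best response U.
Agent 1 against (East, II): payoffs 85, 11 → best response U.
Agent 1 against (East, III): payoffs 39, 54 → best response D.
Agent 2 against (U, I): payoffs 69, 78 → best response East.
Agent 2 against (U, II): payoffs 15, 47 → best response East.
Agent 2 against (U, III): payoffs 48, 23 → best response West.
Agent 2 against (D, I): payoffs 54, 21 → best response West.
Agent 2 against (D, II): payoffs 82, 49 → best response West.
Agent 2 against (D, III): payoffs 56, 58 → best response East.
Agent 3 against (U, West): payoffs 52, 43, 56 → best response III.
Agent 3 against (U, East): payoffs 98, 55, 47 → best response I.
Agent 3 against (D, West): payoffs 53, 87, 56 → best response II.
Agent 3 against (D, East): payoffs 97, 95, 96 → best response I.
Mutual best responses: (U, East, I); (D, West, II).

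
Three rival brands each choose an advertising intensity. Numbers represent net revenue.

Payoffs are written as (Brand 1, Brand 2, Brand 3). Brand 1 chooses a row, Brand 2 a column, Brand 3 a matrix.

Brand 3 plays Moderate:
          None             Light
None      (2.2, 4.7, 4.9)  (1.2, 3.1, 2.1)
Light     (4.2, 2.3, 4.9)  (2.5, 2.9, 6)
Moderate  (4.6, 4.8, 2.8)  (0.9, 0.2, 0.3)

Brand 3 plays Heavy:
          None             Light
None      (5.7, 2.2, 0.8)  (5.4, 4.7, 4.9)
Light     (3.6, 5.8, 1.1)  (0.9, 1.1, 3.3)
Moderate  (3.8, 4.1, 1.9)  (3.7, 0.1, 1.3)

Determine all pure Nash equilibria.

Check each profile: it is a Nash equilibrium iff no player can strictly gain by switching unilaterally.
(None, None, Moderate): Brand 1 can switch to Light (2.2 → 4.2). Not NE.
(None, None, Heavy): Brand 2 can switch to Light (2.2 → 4.7). Not NE.
(None, Light, Moderate): Brand 1 can switch to Light (1.2 → 2.5). Not NE.
(None, Light, Heavy): Brand 1 gets 5.4, best alternative 3.7; Brand 2 gets 4.7, best alternative 2.2; Brand 3 gets 4.9, best alternative 2.1. No profitable deviation — NE.
(Light, None, Moderate): Brand 1 can switch to Moderate (4.2 → 4.6). Not NE.
(Light, None, Heavy): Brand 1 can switch to None (3.6 → 5.7). Not NE.
(Light, Light, Moderate): Brand 1 gets 2.5, best alternative 1.2; Brand 2 gets 2.9, best alternative 2.3; Brand 3 gets 6, best alternative 3.3. No profitable deviation — NE.
(Light, Light, Heavy): Brand 1 can switch to None (0.9 → 5.4). Not NE.
(Moderate, None, Moderate): Brand 1 gets 4.6, best alternative 4.2; Brand 2 gets 4.8, best alternative 0.2; Brand 3 gets 2.8, best alternative 1.9. No profitable deviation — NE.
(Moderate, None, Heavy): Brand 1 can switch to None (3.8 → 5.7). Not NE.
(Moderate, Light, Moderate): Brand 1 can switch to None (0.9 → 1.2). Not NE.
(The remaining 1 profile has a profitable deviation by the same check.)

Pure-strategy Nash equilibria: (None, Light, Heavy), (Light, Light, Moderate), (Moderate, None, Moderate)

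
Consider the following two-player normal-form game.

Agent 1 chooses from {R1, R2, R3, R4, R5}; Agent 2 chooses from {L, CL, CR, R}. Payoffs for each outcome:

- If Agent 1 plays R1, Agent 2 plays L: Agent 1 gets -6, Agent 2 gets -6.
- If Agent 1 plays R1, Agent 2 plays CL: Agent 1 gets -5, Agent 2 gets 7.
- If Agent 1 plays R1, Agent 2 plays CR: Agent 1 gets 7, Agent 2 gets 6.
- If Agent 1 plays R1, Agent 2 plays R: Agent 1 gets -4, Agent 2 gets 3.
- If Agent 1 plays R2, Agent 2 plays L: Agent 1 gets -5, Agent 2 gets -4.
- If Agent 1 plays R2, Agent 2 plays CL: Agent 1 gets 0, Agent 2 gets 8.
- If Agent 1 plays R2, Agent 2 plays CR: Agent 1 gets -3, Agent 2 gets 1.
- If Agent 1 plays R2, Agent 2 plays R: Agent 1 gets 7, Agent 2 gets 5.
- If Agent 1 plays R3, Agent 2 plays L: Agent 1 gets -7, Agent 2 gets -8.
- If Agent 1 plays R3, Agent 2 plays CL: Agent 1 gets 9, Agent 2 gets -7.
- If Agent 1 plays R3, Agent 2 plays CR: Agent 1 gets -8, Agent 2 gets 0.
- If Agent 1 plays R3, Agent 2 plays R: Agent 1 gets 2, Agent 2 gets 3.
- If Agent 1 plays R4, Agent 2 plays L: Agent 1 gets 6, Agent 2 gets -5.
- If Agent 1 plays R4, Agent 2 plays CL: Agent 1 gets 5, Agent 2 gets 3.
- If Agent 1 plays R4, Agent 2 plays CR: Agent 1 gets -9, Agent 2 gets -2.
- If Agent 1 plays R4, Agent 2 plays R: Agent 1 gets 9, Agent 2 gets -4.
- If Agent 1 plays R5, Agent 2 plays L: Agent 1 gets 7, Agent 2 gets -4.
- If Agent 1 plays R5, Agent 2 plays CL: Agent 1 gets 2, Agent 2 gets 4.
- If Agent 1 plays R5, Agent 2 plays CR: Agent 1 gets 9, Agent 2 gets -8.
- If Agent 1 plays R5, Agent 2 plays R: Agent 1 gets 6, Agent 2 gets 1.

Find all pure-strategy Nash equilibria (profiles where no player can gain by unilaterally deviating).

No pure-strategy Nash equilibrium.

Agent 1 against L: payoffs -6, -5, -7, 6, 7 → best response R5.
Agent 1 against CL: payoffs -5, 0, 9, 5, 2 → best response R3.
Agent 1 against CR: payoffs 7, -3, -8, -9, 9 → best response R5.
Agent 1 against R: payoffs -4, 7, 2, 9, 6 → best response R4.
Agent 2 against R1: payoffs -6, 7, 6, 3 → best response CL.
Agent 2 against R2: payoffs -4, 8, 1, 5 → best response CL.
Agent 2 against R3: payoffs -8, -7, 0, 3 → best response R.
Agent 2 against R4: payoffs -5, 3, -2, -4 → best response CL.
Agent 2 against R5: payoffs -4, 4, -8, 1 → best response CL.
No profile is a mutual best response for all players.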